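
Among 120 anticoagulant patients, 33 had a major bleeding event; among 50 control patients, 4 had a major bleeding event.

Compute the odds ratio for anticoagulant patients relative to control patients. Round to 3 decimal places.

OR = (33 × 46) / (87 × 4) = 1518/348 ≈ 4.362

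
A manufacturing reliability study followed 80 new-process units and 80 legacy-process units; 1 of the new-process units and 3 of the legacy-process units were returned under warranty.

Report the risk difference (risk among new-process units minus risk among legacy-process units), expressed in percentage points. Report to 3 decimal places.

-2.500

risk, new-process units = 1/80 = 0.01250
risk, legacy-process units = 3/80 = 0.03750
risk difference = 0.01250 − 0.03750 = -0.02500 → -2.500 percentage points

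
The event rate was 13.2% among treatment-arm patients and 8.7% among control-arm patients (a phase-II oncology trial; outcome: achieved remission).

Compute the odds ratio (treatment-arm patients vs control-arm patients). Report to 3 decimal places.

OR = 1.596

odds, treatment-arm patients = 0.1320/0.8680 = 0.1521
odds, control-arm patients = 0.0870/0.9130 = 0.0953
OR = 0.1521 / 0.0953 = 1.596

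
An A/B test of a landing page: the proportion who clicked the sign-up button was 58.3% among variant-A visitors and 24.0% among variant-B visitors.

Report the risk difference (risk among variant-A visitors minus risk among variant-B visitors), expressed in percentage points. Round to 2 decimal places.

RD = 34.30

risk difference = 0.5830 − 0.2400 = 0.3430 → 34.30 percentage points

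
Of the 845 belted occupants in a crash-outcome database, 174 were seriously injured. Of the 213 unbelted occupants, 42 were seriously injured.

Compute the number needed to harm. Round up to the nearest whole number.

115

risk, belted occupants = 174/845 = 0.205917
risk, unbelted occupants = 42/213 = 0.197183
absolute risk difference = 0.008734
1 / 0.008734 = 114.495 → round up → 115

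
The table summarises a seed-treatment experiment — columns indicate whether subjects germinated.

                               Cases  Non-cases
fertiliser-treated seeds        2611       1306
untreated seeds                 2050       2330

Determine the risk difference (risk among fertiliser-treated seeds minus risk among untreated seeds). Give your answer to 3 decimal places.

risk, fertiliser-treated seeds = 2611/3917 = 0.6666
risk, untreated seeds = 2050/4380 = 0.4680
risk difference = 0.6666 − 0.4680 = 0.199

RD ≈ 0.199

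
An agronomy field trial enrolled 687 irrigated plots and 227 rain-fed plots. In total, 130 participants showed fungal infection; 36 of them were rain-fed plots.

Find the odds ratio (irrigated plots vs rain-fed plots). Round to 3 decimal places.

irrigated plots with the outcome: 130 − 36 = 94
irrigated plots without the outcome: 687 − 94 = 593
rain-fed plots without the outcome: 227 − 36 = 191
OR = (94 × 191) / (593 × 36) = 17954/21348 ≈ 0.841

OR: 0.841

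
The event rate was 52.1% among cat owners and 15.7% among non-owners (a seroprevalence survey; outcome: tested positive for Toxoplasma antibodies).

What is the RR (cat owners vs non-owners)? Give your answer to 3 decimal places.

RR = 0.5210 / 0.1570 = 3.318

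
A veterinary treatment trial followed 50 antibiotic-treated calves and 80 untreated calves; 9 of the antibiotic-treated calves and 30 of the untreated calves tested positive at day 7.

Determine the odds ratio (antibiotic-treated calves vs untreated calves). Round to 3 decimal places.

odds, antibiotic-treated calves = 9/41 = 0.2195
odds, untreated calves = 30/50 = 0.6000
OR = 0.2195 / 0.6000 = 0.366

OR: 0.366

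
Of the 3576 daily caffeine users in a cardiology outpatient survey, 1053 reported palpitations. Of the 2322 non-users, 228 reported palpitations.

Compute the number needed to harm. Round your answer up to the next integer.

risk, daily caffeine users = 1053/3576 = 0.294463
risk, non-users = 228/2322 = 0.098191
absolute risk difference = 0.196272
1 / 0.196272 = 5.095 → round up → 6

6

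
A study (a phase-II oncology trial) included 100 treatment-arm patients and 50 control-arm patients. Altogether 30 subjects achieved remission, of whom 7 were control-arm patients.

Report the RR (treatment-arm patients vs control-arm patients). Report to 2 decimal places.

RR = 1.64

treatment-arm patients with the outcome: 30 − 7 = 23
treatment-arm patients without the outcome: 100 − 23 = 77
control-arm patients without the outcome: 50 − 7 = 43
risk, treatment-arm patients = 23/100 = 0.2300
risk, control-arm patients = 7/50 = 0.1400
RR = 0.2300 / 0.1400 = 1.64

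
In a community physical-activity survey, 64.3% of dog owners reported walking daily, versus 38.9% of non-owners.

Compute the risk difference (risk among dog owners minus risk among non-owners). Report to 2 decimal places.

risk difference = 0.6430 − 0.3890 = 0.25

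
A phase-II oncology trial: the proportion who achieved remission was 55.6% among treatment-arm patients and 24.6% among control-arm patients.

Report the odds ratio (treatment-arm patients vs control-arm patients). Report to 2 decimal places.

odds, treatment-arm patients = 0.5560/0.4440 = 1.2523
odds, control-arm patients = 0.2460/0.7540 = 0.3263
OR = 1.2523 / 0.3263 = 3.84

OR ≈ 3.84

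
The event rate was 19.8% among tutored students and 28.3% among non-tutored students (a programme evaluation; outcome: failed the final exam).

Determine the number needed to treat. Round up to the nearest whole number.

absolute risk difference = 0.085000
1 / 0.085000 = 11.765 → round up → 12

12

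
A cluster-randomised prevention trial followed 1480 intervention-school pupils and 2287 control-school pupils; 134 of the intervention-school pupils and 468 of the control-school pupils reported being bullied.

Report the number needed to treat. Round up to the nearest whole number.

risk, intervention-school pupils = 134/1480 = 0.090541
risk, control-school pupils = 468/2287 = 0.204635
absolute risk difference = 0.114094
1 / 0.114094 = 8.765 → round up → 9

NNT ≈ 9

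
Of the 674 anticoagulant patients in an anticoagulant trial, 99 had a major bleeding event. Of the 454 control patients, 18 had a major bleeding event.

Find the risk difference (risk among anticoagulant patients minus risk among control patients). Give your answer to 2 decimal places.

RD ≈ 0.11

risk, anticoagulant patients = 99/674 = 0.14688
risk, control patients = 18/454 = 0.03965
risk difference = 0.14688 − 0.03965 = 0.11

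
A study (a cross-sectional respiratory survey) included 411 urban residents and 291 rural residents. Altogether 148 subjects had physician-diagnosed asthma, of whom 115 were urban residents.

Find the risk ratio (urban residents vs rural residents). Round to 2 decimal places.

RR ≈ 2.47

urban residents without the outcome: 411 − 115 = 296
rural residents with the outcome: 148 − 115 = 33
rural residents without the outcome: 291 − 33 = 258
risk, urban residents = 115/411 = 0.2798
risk, rural residents = 33/291 = 0.1134
RR = 0.2798 / 0.1134 = 2.47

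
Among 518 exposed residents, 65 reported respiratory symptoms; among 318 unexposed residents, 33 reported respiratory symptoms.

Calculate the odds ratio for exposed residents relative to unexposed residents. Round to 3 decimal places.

OR = (65 × 285) / (453 × 33) = 18525/14949 ≈ 1.239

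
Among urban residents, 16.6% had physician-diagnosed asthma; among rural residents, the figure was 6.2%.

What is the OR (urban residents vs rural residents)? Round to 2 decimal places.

OR: 3.01

odds, urban residents = 0.1660/0.8340 = 0.1990
odds, rural residents = 0.0620/0.9380 = 0.0661
OR = 0.1990 / 0.0661 = 3.01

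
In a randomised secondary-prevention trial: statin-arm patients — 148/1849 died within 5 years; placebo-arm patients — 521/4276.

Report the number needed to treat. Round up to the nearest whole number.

risk, statin-arm patients = 148/1849 = 0.080043
risk, placebo-arm patients = 521/4276 = 0.121843
absolute risk difference = 0.041800
1 / 0.041800 = 23.923 → round up → 24

NNT = 24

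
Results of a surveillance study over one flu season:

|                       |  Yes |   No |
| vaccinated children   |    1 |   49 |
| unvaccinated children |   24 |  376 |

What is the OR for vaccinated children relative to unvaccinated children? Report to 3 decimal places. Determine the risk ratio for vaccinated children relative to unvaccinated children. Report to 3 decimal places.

OR = 0.320; RR = 0.333

odds, vaccinated children = 1/49 = 0.02041
odds, unvaccinated children = 24/376 = 0.06383
OR = 0.02041 / 0.06383 = 0.320
risk, vaccinated children = 1/50 = 0.02000
risk, unvaccinated children = 24/400 = 0.06000
RR = 0.02000 / 0.06000 = 0.333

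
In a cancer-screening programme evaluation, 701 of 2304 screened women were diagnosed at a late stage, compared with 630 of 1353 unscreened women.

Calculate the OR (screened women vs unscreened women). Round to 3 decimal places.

0.502

odds, screened women = 701/1603 = 0.4373
odds, unscreened women = 630/723 = 0.8714
OR = 0.4373 / 0.8714 = 0.502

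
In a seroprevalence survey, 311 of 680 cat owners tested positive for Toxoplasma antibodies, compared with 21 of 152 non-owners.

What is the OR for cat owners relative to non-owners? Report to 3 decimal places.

OR = (311 × 131) / (369 × 21) = 40741/7749 ≈ 5.258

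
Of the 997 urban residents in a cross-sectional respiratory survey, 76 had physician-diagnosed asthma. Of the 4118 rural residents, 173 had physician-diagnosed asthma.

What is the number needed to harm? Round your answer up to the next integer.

risk, urban residents = 76/997 = 0.076229
risk, rural residents = 173/4118 = 0.042011
absolute risk difference = 0.034218
1 / 0.034218 = 29.224 → round up → 30

NNH = 30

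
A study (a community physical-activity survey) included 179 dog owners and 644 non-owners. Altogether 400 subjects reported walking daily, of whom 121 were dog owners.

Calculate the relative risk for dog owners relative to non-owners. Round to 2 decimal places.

dog owners without the outcome: 179 − 121 = 58
non-owners with the outcome: 400 − 121 = 279
non-owners without the outcome: 644 − 279 = 365
risk, dog owners = 121/179 = 0.6760
risk, non-owners = 279/644 = 0.4332
RR = 0.6760 / 0.4332 = 1.56

RR = 1.56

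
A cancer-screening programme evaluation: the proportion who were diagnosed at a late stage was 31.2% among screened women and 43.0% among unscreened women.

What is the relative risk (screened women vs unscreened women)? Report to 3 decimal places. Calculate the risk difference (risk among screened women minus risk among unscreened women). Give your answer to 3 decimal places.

RR = 0.726; RD = -0.118

RR = 0.3120 / 0.4300 = 0.726
risk difference = 0.3120 − 0.4300 = -0.118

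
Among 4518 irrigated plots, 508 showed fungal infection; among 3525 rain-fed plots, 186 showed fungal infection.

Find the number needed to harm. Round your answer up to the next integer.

NNH ≈ 17

risk, irrigated plots = 508/4518 = 0.112439
risk, rain-fed plots = 186/3525 = 0.052766
absolute risk difference = 0.059673
1 / 0.059673 = 16.758 → round up → 17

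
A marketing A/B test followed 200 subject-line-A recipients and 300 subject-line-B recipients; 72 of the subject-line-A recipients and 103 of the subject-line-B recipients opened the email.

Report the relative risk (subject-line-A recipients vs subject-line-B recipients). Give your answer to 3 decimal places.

risk, subject-line-A recipients = 72/200 = 0.3600
risk, subject-line-B recipients = 103/300 = 0.3433
RR = 0.3600 / 0.3433 = 1.049

1.049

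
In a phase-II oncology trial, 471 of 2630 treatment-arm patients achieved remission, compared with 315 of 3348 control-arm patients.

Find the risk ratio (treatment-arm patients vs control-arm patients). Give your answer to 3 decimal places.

risk, treatment-arm patients = 471/2630 = 0.1791
risk, control-arm patients = 315/3348 = 0.0941
RR = 0.1791 / 0.0941 = 1.903

RR: 1.903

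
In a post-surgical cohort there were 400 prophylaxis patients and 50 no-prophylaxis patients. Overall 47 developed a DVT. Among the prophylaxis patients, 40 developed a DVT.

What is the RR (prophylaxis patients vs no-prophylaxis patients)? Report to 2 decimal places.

prophylaxis patients without the outcome: 400 − 40 = 360
no-prophylaxis patients with the outcome: 47 − 40 = 7
no-prophylaxis patients without the outcome: 50 − 7 = 43
risk, prophylaxis patients = 40/400 = 0.1000
risk, no-prophylaxis patients = 7/50 = 0.1400
RR = 0.1000 / 0.1400 = 0.71

RR: 0.71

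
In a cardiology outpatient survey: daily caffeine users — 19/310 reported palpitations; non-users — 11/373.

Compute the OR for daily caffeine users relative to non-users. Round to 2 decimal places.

OR = (19 × 362) / (291 × 11) = 6878/3201 ≈ 2.15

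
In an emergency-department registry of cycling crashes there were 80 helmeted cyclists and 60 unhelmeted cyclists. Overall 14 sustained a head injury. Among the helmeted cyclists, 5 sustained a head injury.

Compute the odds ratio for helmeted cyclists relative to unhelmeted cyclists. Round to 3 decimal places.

helmeted cyclists without the outcome: 80 − 5 = 75
unhelmeted cyclists with the outcome: 14 − 5 = 9
unhelmeted cyclists without the outcome: 60 − 9 = 51
OR = (5 × 51) / (75 × 9) = 255/675 ≈ 0.378

0.378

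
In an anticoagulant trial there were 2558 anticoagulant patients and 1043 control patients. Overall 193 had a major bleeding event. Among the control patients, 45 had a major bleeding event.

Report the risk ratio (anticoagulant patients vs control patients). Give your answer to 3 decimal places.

1.341

anticoagulant patients with the outcome: 193 − 45 = 148
anticoagulant patients without the outcome: 2558 − 148 = 2410
control patients without the outcome: 1043 − 45 = 998
risk, anticoagulant patients = 148/2558 = 0.05786
risk, control patients = 45/1043 = 0.04314
RR = 0.05786 / 0.04314 = 1.341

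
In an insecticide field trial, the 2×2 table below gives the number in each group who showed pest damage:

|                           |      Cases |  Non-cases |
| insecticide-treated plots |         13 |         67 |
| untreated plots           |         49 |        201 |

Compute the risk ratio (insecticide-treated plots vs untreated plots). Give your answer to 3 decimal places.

risk, insecticide-treated plots = 13/80 = 0.1625
risk, untreated plots = 49/250 = 0.1960
RR = 0.1625 / 0.1960 = 0.829

0.829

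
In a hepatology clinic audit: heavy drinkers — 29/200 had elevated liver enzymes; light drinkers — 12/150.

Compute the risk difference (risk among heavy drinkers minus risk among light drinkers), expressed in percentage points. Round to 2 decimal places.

risk, heavy drinkers = 29/200 = 0.1450
risk, light drinkers = 12/150 = 0.0800
risk difference = 0.1450 − 0.0800 = 0.0650 → 6.50 percentage points

RD: 6.50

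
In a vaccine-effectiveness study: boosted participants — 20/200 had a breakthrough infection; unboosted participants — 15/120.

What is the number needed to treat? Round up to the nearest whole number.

NNT = 40

risk, boosted participants = 20/200 = 0.100000
risk, unboosted participants = 15/120 = 0.125000
absolute risk difference = 0.025000
1 / 0.025000 = 40.000 → round up → 40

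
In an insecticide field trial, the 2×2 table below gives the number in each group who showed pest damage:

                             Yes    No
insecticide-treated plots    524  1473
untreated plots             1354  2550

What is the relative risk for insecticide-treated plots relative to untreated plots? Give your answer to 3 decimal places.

RR: 0.757

risk, insecticide-treated plots = 524/1997 = 0.2624
risk, untreated plots = 1354/3904 = 0.3468
RR = 0.2624 / 0.3468 = 0.757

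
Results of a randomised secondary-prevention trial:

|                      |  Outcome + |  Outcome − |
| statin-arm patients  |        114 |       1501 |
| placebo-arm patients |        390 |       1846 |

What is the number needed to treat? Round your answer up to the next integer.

risk, statin-arm patients = 114/1615 = 0.070588
risk, placebo-arm patients = 390/2236 = 0.174419
absolute risk difference = 0.103830
1 / 0.103830 = 9.631 → round up → 10

10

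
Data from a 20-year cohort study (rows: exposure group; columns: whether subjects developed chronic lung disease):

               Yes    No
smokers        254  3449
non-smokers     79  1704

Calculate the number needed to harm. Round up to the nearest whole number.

risk, smokers = 254/3703 = 0.068593
risk, non-smokers = 79/1783 = 0.044307
absolute risk difference = 0.024286
1 / 0.024286 = 41.176 → round up → 42

NNH ≈ 42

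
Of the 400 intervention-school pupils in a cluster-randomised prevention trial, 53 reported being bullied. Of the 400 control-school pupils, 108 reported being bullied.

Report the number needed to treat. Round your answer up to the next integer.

NNT = 8

risk, intervention-school pupils = 53/400 = 0.132500
risk, control-school pupils = 108/400 = 0.270000
absolute risk difference = 0.137500
1 / 0.137500 = 7.273 → round up → 8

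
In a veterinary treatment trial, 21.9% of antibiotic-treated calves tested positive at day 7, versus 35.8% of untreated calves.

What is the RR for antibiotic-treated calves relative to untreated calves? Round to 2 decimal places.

RR = 0.2190 / 0.3580 = 0.61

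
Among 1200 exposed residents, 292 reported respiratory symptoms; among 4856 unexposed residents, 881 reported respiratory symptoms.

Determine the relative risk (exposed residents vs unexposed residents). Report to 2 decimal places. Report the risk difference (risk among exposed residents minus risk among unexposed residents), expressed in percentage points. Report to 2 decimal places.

RR = 1.34; RD = 6.19

risk, exposed residents = 292/1200 = 0.2433
risk, unexposed residents = 881/4856 = 0.1814
RR = 0.2433 / 0.1814 = 1.34
risk difference = 0.2433 − 0.1814 = 0.0619 → 6.19 percentage points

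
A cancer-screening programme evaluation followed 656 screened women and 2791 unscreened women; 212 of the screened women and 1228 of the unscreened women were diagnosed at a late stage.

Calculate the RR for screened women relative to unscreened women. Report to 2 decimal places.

RR = 0.73

risk, screened women = 212/656 = 0.3232
risk, unscreened women = 1228/2791 = 0.4400
RR = 0.3232 / 0.4400 = 0.73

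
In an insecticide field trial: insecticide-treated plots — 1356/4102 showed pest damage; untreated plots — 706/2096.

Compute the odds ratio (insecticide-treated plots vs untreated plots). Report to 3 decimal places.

OR = (1356 × 1390) / (2746 × 706) = 1884840/1938676 ≈ 0.972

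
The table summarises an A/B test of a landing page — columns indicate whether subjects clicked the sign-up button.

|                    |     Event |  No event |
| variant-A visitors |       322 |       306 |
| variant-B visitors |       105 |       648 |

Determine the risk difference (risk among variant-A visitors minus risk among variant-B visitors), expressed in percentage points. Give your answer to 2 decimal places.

37.33

risk, variant-A visitors = 322/628 = 0.5127
risk, variant-B visitors = 105/753 = 0.1394
risk difference = 0.5127 − 0.1394 = 0.3733 → 37.33 percentage points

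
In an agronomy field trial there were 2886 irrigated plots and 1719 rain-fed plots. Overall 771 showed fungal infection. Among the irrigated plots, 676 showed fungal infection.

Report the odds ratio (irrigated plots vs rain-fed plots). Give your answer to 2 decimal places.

5.23

irrigated plots without the outcome: 2886 − 676 = 2210
rain-fed plots with the outcome: 771 − 676 = 95
rain-fed plots without the outcome: 1719 − 95 = 1624
OR = (676 × 1624) / (2210 × 95) = 1097824/209950 ≈ 5.23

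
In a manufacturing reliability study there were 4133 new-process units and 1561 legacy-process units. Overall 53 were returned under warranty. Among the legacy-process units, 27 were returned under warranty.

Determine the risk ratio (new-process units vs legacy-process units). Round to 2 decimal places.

new-process units with the outcome: 53 − 27 = 26
new-process units without the outcome: 4133 − 26 = 4107
legacy-process units without the outcome: 1561 − 27 = 1534
risk, new-process units = 26/4133 = 0.00629
risk, legacy-process units = 27/1561 = 0.01730
RR = 0.00629 / 0.01730 = 0.36

RR = 0.36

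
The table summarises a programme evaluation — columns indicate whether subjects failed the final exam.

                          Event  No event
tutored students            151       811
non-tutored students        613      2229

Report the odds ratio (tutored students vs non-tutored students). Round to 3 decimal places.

odds, tutored students = 151/811 = 0.1862
odds, non-tutored students = 613/2229 = 0.2750
OR = 0.1862 / 0.2750 = 0.677

OR ≈ 0.677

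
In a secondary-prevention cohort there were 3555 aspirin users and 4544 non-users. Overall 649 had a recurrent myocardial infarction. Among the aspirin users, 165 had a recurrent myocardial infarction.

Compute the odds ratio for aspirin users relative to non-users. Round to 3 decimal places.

aspirin users without the outcome: 3555 − 165 = 3390
non-users with the outcome: 649 − 165 = 484
non-users without the outcome: 4544 − 484 = 4060
odds, aspirin users = 165/3390 = 0.04867
odds, non-users = 484/4060 = 0.11921
OR = 0.04867 / 0.11921 = 0.408

0.408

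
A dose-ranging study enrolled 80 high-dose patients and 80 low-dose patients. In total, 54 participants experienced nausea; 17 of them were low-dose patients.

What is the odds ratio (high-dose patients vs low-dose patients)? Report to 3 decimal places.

high-dose patients with the outcome: 54 − 17 = 37
high-dose patients without the outcome: 80 − 37 = 43
low-dose patients without the outcome: 80 − 17 = 63
OR = (37 × 63) / (43 × 17) = 2331/731 ≈ 3.189

OR = 3.189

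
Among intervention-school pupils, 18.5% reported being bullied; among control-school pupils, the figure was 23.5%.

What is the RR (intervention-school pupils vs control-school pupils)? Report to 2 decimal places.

RR = 0.1850 / 0.2350 = 0.79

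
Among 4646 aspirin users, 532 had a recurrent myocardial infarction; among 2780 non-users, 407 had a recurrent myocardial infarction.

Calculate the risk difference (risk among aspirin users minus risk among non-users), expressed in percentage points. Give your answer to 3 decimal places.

-3.190

risk, aspirin users = 532/4646 = 0.1145
risk, non-users = 407/2780 = 0.1464
risk difference = 0.1145 − 0.1464 = -0.0319 → -3.190 percentage points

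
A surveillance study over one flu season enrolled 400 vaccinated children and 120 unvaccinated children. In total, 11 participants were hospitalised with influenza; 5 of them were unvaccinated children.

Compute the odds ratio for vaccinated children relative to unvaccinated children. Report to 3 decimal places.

OR = 0.350

vaccinated children with the outcome: 11 − 5 = 6
vaccinated children without the outcome: 400 − 6 = 394
unvaccinated children without the outcome: 120 − 5 = 115
OR = (6 × 115) / (394 × 5) = 690/1970 ≈ 0.350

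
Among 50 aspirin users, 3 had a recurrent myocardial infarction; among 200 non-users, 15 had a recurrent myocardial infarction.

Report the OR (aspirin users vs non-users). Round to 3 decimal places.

OR = (3 × 185) / (47 × 15) = 555/705 ≈ 0.787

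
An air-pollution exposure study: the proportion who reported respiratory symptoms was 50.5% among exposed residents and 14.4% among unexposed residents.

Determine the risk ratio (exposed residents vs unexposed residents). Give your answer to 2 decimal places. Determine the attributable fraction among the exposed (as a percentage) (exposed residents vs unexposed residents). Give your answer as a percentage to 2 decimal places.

RR = 3.51; AR% = 71.49%

RR = 0.5050 / 0.1440 = 3.51
AR% = (0.5050 − 0.1440) / 0.5050 = 0.7149 → 71.49%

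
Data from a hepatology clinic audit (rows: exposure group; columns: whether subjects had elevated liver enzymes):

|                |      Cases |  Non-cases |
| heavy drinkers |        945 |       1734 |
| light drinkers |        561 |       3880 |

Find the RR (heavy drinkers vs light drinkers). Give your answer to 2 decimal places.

2.79

risk, heavy drinkers = 945/2679 = 0.3527
risk, light drinkers = 561/4441 = 0.1263
RR = 0.3527 / 0.1263 = 2.79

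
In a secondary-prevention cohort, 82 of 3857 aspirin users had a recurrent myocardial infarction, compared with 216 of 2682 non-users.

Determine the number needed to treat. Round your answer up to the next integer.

17

risk, aspirin users = 82/3857 = 0.021260
risk, non-users = 216/2682 = 0.080537
absolute risk difference = 0.059277
1 / 0.059277 = 16.870 → round up → 17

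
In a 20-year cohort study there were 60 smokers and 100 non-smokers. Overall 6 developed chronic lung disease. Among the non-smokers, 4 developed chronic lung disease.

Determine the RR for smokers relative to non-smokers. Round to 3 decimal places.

smokers with the outcome: 6 − 4 = 2
smokers without the outcome: 60 − 2 = 58
non-smokers without the outcome: 100 − 4 = 96
risk, smokers = 2/60 = 0.03333
risk, non-smokers = 4/100 = 0.04000
RR = 0.03333 / 0.04000 = 0.833

0.833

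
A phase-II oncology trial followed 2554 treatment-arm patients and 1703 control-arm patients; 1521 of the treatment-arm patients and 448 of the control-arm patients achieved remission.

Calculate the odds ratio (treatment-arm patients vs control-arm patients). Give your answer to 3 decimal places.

OR = (1521 × 1255) / (1033 × 448) = 1908855/462784 ≈ 4.125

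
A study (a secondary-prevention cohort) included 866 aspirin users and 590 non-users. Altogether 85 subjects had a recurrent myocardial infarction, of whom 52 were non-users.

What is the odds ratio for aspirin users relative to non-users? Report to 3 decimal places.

aspirin users with the outcome: 85 − 52 = 33
aspirin users without the outcome: 866 − 33 = 833
non-users without the outcome: 590 − 52 = 538
odds, aspirin users = 33/833 = 0.03962
odds, non-users = 52/538 = 0.09665
OR = 0.03962 / 0.09665 = 0.410

OR: 0.410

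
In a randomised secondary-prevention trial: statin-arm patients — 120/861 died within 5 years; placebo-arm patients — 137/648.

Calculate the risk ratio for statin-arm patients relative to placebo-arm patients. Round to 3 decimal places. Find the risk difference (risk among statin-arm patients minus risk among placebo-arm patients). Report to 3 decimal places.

RR = 0.659; RD = -0.072

risk, statin-arm patients = 120/861 = 0.1394
risk, placebo-arm patients = 137/648 = 0.2114
RR = 0.1394 / 0.2114 = 0.659
risk difference = 0.1394 − 0.2114 = -0.072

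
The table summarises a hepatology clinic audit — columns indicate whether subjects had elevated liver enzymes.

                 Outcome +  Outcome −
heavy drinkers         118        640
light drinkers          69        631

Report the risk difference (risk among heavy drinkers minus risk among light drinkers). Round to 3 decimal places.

RD = 0.057

risk, heavy drinkers = 118/758 = 0.1557
risk, light drinkers = 69/700 = 0.0986
risk difference = 0.1557 − 0.0986 = 0.057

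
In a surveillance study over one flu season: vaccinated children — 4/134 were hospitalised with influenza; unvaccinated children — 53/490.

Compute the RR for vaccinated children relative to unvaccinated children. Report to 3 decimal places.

risk, vaccinated children = 4/134 = 0.02985
risk, unvaccinated children = 53/490 = 0.10816
RR = 0.02985 / 0.10816 = 0.276

0.276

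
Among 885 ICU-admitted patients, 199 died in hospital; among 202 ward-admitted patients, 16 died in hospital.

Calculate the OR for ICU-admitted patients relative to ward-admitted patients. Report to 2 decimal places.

odds, ICU-admitted patients = 199/686 = 0.2901
odds, ward-admitted patients = 16/186 = 0.0860
OR = 0.2901 / 0.0860 = 3.37

3.37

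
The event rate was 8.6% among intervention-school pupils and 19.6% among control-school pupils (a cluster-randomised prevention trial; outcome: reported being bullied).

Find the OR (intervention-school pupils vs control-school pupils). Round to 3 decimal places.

odds, intervention-school pupils = 0.0860/0.9140 = 0.0941
odds, control-school pupils = 0.1960/0.8040 = 0.2438
OR = 0.0941 / 0.2438 = 0.386

OR ≈ 0.386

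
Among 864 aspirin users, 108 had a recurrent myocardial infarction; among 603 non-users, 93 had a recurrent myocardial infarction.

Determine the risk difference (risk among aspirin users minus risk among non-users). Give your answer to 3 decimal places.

risk, aspirin users = 108/864 = 0.1250
risk, non-users = 93/603 = 0.1542
risk difference = 0.1250 − 0.1542 = -0.029

-0.029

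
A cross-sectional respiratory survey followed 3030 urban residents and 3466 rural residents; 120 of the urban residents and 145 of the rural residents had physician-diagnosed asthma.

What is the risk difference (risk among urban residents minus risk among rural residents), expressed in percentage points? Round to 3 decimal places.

risk, urban residents = 120/3030 = 0.03960
risk, rural residents = 145/3466 = 0.04183
risk difference = 0.03960 − 0.04183 = -0.00223 → -0.223 percentage points

-0.223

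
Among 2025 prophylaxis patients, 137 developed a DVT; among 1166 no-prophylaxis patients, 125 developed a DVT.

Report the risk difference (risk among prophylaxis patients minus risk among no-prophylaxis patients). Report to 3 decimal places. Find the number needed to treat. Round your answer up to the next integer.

risk, prophylaxis patients = 137/2025 = 0.0677
risk, no-prophylaxis patients = 125/1166 = 0.1072
risk difference = 0.0677 − 0.1072 = -0.040
absolute risk difference = 0.039550
1 / 0.039550 = 25.284 → round up → 26

RD = -0.040; NNT = 26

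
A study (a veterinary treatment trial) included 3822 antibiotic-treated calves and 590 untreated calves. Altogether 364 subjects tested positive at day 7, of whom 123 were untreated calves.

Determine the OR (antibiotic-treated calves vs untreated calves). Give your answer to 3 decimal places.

0.256

antibiotic-treated calves with the outcome: 364 − 123 = 241
antibiotic-treated calves without the outcome: 3822 − 241 = 3581
untreated calves without the outcome: 590 − 123 = 467
odds, antibiotic-treated calves = 241/3581 = 0.0673
odds, untreated calves = 123/467 = 0.2634
OR = 0.0673 / 0.2634 = 0.256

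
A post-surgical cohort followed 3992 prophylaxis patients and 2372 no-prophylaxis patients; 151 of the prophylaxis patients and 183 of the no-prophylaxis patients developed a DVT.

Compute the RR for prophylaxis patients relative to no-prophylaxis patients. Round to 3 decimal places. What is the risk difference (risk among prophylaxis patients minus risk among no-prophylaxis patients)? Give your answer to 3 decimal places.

RR = 0.490; RD = -0.039

risk, prophylaxis patients = 151/3992 = 0.03783
risk, no-prophylaxis patients = 183/2372 = 0.07715
RR = 0.03783 / 0.07715 = 0.490
risk difference = 0.03783 − 0.07715 = -0.039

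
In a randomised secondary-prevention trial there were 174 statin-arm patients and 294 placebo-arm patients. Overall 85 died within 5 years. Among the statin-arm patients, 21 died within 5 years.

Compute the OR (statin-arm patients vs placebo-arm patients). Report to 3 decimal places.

statin-arm patients without the outcome: 174 − 21 = 153
placebo-arm patients with the outcome: 85 − 21 = 64
placebo-arm patients without the outcome: 294 − 64 = 230
odds, statin-arm patients = 21/153 = 0.1373
odds, placebo-arm patients = 64/230 = 0.2783
OR = 0.1373 / 0.2783 = 0.493

OR ≈ 0.493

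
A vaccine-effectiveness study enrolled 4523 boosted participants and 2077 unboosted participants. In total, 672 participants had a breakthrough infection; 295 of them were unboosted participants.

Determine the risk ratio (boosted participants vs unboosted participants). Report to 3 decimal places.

RR: 0.587

boosted participants with the outcome: 672 − 295 = 377
boosted participants without the outcome: 4523 − 377 = 4146
unboosted participants without the outcome: 2077 − 295 = 1782
risk, boosted participants = 377/4523 = 0.0834
risk, unboosted participants = 295/2077 = 0.1420
RR = 0.0834 / 0.1420 = 0.587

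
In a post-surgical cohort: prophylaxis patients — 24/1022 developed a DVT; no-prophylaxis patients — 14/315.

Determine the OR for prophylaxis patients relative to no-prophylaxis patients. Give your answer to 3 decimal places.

odds, prophylaxis patients = 24/998 = 0.02405
odds, no-prophylaxis patients = 14/301 = 0.04651
OR = 0.02405 / 0.04651 = 0.517

0.517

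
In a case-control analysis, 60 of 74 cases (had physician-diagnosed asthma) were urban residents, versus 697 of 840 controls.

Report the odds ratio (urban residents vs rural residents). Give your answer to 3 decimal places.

0.879

odds, urban residents = 60/697 = 0.0861
odds, rural residents = 14/143 = 0.0979
OR = 0.0861 / 0.0979 = 0.879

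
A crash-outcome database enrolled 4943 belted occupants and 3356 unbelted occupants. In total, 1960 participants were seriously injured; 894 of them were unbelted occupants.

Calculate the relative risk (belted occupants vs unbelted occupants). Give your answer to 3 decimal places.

RR: 0.810

belted occupants with the outcome: 1960 − 894 = 1066
belted occupants without the outcome: 4943 − 1066 = 3877
unbelted occupants without the outcome: 3356 − 894 = 2462
risk, belted occupants = 1066/4943 = 0.2157
risk, unbelted occupants = 894/3356 = 0.2664
RR = 0.2157 / 0.2664 = 0.810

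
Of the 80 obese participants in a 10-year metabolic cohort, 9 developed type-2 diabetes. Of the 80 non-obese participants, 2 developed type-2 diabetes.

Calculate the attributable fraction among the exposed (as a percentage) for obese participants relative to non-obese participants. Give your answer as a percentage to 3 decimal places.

AR% = 77.778%

risk, obese participants = 9/80 = 0.11250
risk, non-obese participants = 2/80 = 0.02500
AR% = (0.11250 − 0.02500) / 0.11250 = 0.7778 → 77.778%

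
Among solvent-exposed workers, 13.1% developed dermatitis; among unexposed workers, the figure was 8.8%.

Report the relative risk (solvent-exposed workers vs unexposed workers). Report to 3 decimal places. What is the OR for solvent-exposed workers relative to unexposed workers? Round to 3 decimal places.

RR = 1.489; OR = 1.562

RR = 0.1310 / 0.0880 = 1.489
odds, solvent-exposed workers = 0.1310/0.8690 = 0.1507
odds, unexposed workers = 0.0880/0.9120 = 0.0965
OR = 0.1507 / 0.0965 = 1.562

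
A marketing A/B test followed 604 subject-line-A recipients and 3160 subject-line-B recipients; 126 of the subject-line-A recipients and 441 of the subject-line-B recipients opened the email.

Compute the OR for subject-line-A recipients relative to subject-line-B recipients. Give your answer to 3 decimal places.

1.625

odds, subject-line-A recipients = 126/478 = 0.2636
odds, subject-line-B recipients = 441/2719 = 0.1622
OR = 0.2636 / 0.1622 = 1.625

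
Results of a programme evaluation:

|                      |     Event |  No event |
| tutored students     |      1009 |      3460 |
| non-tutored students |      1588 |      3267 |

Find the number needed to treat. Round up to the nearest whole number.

risk, tutored students = 1009/4469 = 0.225778
risk, non-tutored students = 1588/4855 = 0.327085
absolute risk difference = 0.101308
1 / 0.101308 = 9.871 → round up → 10

NNT = 10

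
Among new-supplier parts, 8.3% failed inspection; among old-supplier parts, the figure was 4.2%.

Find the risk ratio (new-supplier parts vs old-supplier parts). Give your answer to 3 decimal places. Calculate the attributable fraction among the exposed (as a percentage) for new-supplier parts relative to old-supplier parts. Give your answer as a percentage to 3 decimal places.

RR = 0.08300 / 0.04200 = 1.976
AR% = (0.08300 − 0.04200) / 0.08300 = 0.4940 → 49.398%

RR = 1.976; AR% = 49.398%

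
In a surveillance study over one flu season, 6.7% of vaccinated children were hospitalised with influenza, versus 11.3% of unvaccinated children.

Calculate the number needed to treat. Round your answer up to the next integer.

absolute risk difference = 0.046000
1 / 0.046000 = 21.739 → round up → 22

NNT ≈ 22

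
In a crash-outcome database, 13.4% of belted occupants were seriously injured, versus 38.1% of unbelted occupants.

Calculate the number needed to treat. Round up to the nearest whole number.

absolute risk difference = 0.247000
1 / 0.247000 = 4.049 → round up → 5

NNT ≈ 5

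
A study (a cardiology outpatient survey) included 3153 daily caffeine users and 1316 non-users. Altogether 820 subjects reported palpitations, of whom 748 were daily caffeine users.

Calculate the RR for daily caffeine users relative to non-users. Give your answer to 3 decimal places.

daily caffeine users without the outcome: 3153 − 748 = 2405
non-users with the outcome: 820 − 748 = 72
non-users without the outcome: 1316 − 72 = 1244
risk, daily caffeine users = 748/3153 = 0.2372
risk, non-users = 72/1316 = 0.0547
RR = 0.2372 / 0.0547 = 4.336

4.336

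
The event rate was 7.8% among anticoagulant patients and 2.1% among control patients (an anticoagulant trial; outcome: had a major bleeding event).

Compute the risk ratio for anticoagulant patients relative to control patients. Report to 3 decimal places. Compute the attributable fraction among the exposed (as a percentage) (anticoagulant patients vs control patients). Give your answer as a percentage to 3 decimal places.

RR = 3.714; AR% = 73.077%

RR = 0.07800 / 0.02100 = 3.714
AR% = (0.07800 − 0.02100) / 0.07800 = 0.7308 → 73.077%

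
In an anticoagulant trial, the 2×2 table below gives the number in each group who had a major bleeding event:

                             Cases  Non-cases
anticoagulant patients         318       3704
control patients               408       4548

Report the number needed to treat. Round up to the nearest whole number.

307

risk, anticoagulant patients = 318/4022 = 0.079065
risk, control patients = 408/4956 = 0.082324
absolute risk difference = 0.003259
1 / 0.003259 = 306.843 → round up → 307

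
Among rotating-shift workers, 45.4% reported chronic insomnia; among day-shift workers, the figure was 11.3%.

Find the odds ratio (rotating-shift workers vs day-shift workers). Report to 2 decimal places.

odds, rotating-shift workers = 0.4540/0.5460 = 0.8315
odds, day-shift workers = 0.1130/0.8870 = 0.1274
OR = 0.8315 / 0.1274 = 6.53

OR = 6.53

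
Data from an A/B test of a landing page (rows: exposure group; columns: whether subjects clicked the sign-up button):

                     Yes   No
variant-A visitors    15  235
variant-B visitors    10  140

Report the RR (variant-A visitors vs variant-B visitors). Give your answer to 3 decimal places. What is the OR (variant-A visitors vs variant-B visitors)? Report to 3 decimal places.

RR = 0.900; OR = 0.894

risk, variant-A visitors = 15/250 = 0.0600
risk, variant-B visitors = 10/150 = 0.0667
RR = 0.0600 / 0.0667 = 0.900
odds, variant-A visitors = 15/235 = 0.0638
odds, variant-B visitors = 10/140 = 0.0714
OR = 0.0638 / 0.0714 = 0.894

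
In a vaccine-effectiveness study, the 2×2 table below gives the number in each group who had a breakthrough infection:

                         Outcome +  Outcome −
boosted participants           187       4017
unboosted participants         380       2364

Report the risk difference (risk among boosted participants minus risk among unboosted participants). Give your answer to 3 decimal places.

RD ≈ -0.094

risk, boosted participants = 187/4204 = 0.04448
risk, unboosted participants = 380/2744 = 0.13848
risk difference = 0.04448 − 0.13848 = -0.094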